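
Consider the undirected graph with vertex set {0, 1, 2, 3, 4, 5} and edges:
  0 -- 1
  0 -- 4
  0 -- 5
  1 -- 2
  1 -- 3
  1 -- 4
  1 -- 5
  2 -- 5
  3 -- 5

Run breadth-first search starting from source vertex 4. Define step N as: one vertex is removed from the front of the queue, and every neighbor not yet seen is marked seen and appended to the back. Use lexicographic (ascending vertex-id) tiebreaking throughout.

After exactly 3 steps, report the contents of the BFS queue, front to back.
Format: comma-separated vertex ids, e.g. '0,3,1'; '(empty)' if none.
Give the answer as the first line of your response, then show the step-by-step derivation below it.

5,2,3

step 1: dequeue 4; queue=[0,1]; order=4
step 2: dequeue 0; queue=[1,5]; order=4,0
step 3: dequeue 1; queue=[5,2,3]; order=4,0,1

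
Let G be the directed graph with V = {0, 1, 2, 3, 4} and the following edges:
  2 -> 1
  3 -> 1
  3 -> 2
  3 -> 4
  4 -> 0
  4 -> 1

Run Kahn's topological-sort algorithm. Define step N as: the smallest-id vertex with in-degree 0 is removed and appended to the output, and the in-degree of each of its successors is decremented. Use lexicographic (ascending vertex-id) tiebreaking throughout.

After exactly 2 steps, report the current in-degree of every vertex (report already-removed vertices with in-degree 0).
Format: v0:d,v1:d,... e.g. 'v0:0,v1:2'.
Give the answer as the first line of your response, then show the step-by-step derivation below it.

v0:1,v1:1,v2:0,v3:0,v4:0

step 1: output 3; order=[3]; indeg=(1,2,0,0,0)
step 2: output 2; order=[3,2]; indeg=(1,1,0,0,0)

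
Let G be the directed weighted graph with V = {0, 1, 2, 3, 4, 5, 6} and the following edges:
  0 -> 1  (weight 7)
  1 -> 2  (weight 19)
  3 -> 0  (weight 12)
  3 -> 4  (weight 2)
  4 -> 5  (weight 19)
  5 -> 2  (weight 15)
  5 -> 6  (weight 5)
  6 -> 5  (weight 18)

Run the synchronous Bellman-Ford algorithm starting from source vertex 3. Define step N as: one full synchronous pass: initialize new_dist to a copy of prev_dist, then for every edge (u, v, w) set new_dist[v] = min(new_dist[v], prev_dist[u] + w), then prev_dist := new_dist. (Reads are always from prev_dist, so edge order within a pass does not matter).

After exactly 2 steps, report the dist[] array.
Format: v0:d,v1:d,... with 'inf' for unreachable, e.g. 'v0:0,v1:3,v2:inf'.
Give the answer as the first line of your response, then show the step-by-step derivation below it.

v0:12,v1:19,v2:inf,v3:0,v4:2,v5:21,v6:inf

step 1: dist = v0:12,v1:inf,v2:inf,v3:0,v4:2,v5:inf,v6:inf
step 2: dist = v0:12,v1:19,v2:inf,v3:0,v4:2,v5:21,v6:inf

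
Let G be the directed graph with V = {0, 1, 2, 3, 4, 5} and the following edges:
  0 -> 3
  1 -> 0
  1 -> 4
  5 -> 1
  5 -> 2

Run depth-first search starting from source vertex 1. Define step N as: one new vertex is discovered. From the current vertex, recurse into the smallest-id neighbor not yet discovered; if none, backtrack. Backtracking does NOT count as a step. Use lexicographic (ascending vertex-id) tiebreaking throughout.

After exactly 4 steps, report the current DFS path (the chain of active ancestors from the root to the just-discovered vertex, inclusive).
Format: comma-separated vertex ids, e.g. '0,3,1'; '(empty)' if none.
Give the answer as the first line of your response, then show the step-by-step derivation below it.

1,4

step 1: discover 1; path=1; order=1
step 2: discover 0; path=1>0; order=1,0
step 3: discover 3; path=1>0>3; order=1,0,3
step 4: discover 4; path=1>4; order=1,0,3,4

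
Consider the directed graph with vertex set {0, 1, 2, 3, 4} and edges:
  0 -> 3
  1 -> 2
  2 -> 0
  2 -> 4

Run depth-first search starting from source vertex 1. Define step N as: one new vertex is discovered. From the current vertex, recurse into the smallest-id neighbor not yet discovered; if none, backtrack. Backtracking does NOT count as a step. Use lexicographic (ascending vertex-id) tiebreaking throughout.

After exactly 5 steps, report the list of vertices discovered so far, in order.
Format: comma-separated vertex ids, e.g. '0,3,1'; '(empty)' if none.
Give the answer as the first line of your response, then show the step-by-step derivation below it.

1,2,0,3,4

step 1: discover 1; path=1; order=1
step 2: discover 2; path=1>2; order=1,2
step 3: discover 0; path=1>2>0; order=1,2,0
step 4: discover 3; path=1>2>0>3; order=1,2,0,3
step 5: discover 4; path=1>2>4; order=1,2,0,3,4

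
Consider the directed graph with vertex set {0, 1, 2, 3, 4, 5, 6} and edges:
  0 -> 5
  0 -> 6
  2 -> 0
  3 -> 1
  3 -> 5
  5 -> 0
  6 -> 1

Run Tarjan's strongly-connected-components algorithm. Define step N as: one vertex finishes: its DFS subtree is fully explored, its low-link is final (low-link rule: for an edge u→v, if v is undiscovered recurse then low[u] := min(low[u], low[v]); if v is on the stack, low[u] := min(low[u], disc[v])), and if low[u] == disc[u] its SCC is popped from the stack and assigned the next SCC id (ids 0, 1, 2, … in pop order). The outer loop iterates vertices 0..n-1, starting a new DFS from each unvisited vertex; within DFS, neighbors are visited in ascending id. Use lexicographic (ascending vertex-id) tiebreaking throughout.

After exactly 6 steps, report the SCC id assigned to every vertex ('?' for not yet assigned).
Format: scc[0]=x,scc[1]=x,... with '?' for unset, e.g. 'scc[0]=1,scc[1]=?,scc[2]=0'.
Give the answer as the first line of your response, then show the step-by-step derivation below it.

scc[0]=2,scc[1]=0,scc[2]=3,scc[3]=4,scc[4]=?,scc[5]=2,scc[6]=1

step 1: low=(low[0]=0,low[1]=?,low[2]=?,low[3]=?,low[4]=?,low[5]=0,low[6]=?); scc=(scc[0]=?,scc[1]=?,scc[2]=?,scc[3]=?,scc[4]=?,scc[5]=?,scc[6]=?)
step 2: low=(low[0]=0,low[1]=3,low[2]=?,low[3]=?,low[4]=?,low[5]=0,low[6]=2); scc=(scc[0]=?,scc[1]=0,scc[2]=?,scc[3]=?,scc[4]=?,scc[5]=?,scc[6]=?)
step 3: low=(low[0]=0,low[1]=3,low[2]=?,low[3]=?,low[4]=?,low[5]=0,low[6]=2); scc=(scc[0]=?,scc[1]=0,scc[2]=?,scc[3]=?,scc[4]=?,scc[5]=?,scc[6]=1)
step 4: low=(low[0]=0,low[1]=3,low[2]=?,low[3]=?,low[4]=?,low[5]=0,low[6]=2); scc=(scc[0]=2,scc[1]=0,scc[2]=?,scc[3]=?,scc[4]=?,scc[5]=2,scc[6]=1)
step 5: low=(low[0]=0,low[1]=3,low[2]=4,low[3]=?,low[4]=?,low[5]=0,low[6]=2); scc=(scc[0]=2,scc[1]=0,scc[2]=3,scc[3]=?,scc[4]=?,scc[5]=2,scc[6]=1)
step 6: low=(low[0]=0,low[1]=3,low[2]=4,low[3]=5,low[4]=?,low[5]=0,low[6]=2); scc=(scc[0]=2,scc[1]=0,scc[2]=3,scc[3]=4,scc[4]=?,scc[5]=2,scc[6]=1)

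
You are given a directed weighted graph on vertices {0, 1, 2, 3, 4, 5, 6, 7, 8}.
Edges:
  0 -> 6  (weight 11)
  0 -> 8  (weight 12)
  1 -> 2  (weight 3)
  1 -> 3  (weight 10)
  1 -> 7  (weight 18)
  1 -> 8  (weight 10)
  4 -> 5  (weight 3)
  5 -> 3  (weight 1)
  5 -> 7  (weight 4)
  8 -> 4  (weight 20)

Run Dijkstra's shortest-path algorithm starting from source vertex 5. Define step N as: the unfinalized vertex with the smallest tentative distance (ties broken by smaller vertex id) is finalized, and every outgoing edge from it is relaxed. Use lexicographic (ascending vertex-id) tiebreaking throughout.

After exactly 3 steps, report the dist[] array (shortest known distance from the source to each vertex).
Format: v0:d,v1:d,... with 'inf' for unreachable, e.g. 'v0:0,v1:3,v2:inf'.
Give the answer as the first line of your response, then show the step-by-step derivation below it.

v0:inf,v1:inf,v2:inf,v3:1,v4:inf,v5:0,v6:inf,v7:4,v8:inf

step 1: dist = v0:inf,v1:inf,v2:inf,v3:1,v4:inf,v5:0,v6:inf,v7:4,v8:inf
step 2: dist = v0:inf,v1:inf,v2:inf,v3:1,v4:inf,v5:0,v6:inf,v7:4,v8:inf
step 3: dist = v0:inf,v1:inf,v2:inf,v3:1,v4:inf,v5:0,v6:inf,v7:4,v8:inf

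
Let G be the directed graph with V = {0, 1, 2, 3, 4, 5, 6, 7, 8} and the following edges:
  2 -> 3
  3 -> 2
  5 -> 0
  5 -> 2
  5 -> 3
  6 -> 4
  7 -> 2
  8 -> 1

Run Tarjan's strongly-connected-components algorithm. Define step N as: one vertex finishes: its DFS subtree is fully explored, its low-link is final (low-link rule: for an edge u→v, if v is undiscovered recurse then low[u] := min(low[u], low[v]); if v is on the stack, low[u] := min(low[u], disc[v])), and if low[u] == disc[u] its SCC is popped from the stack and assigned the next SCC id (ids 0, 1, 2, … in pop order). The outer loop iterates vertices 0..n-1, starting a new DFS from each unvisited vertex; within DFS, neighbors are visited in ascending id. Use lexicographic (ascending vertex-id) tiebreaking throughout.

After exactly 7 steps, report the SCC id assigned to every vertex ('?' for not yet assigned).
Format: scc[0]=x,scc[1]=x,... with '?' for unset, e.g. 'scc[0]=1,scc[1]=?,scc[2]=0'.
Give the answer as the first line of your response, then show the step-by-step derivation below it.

scc[0]=0,scc[1]=1,scc[2]=2,scc[3]=2,scc[4]=3,scc[5]=4,scc[6]=5,scc[7]=?,scc[8]=?

step 1: low=(low[0]=0,low[1]=?,low[2]=?,low[3]=?,low[4]=?,low[5]=?,low[6]=?,low[7]=?,low[8]=?); scc=(scc[0]=0,scc[1]=?,scc[2]=?,scc[3]=?,scc[4]=?,scc[5]=?,scc[6]=?,scc[7]=?,scc[8]=?)
step 2: low=(low[0]=0,low[1]=1,low[2]=?,low[3]=?,low[4]=?,low[5]=?,low[6]=?,low[7]=?,low[8]=?); scc=(scc[0]=0,scc[1]=1,scc[2]=?,scc[3]=?,scc[4]=?,scc[5]=?,scc[6]=?,scc[7]=?,scc[8]=?)
step 3: low=(low[0]=0,low[1]=1,low[2]=2,low[3]=2,low[4]=?,low[5]=?,low[6]=?,low[7]=?,low[8]=?); scc=(scc[0]=0,scc[1]=1,scc[2]=?,scc[3]=?,scc[4]=?,scc[5]=?,scc[6]=?,scc[7]=?,scc[8]=?)
step 4: low=(low[0]=0,low[1]=1,low[2]=2,low[3]=2,low[4]=?,low[5]=?,low[6]=?,low[7]=?,low[8]=?); scc=(scc[0]=0,scc[1]=1,scc[2]=2,scc[3]=2,scc[4]=?,scc[5]=?,scc[6]=?,scc[7]=?,scc[8]=?)
step 5: low=(low[0]=0,low[1]=1,low[2]=2,low[3]=2,low[4]=4,low[5]=?,low[6]=?,low[7]=?,low[8]=?); scc=(scc[0]=0,scc[1]=1,scc[2]=2,scc[3]=2,scc[4]=3,scc[5]=?,scc[6]=?,scc[7]=?,scc[8]=?)
step 6: low=(low[0]=0,low[1]=1,low[2]=2,low[3]=2,low[4]=4,low[5]=5,low[6]=?,low[7]=?,low[8]=?); scc=(scc[0]=0,scc[1]=1,scc[2]=2,scc[3]=2,scc[4]=3,scc[5]=4,scc[6]=?,scc[7]=?,scc[8]=?)
step 7: low=(low[0]=0,low[1]=1,low[2]=2,low[3]=2,low[4]=4,low[5]=5,low[6]=6,low[7]=?,low[8]=?); scc=(scc[0]=0,scc[1]=1,scc[2]=2,scc[3]=2,scc[4]=3,scc[5]=4,scc[6]=5,scc[7]=?,scc[8]=?)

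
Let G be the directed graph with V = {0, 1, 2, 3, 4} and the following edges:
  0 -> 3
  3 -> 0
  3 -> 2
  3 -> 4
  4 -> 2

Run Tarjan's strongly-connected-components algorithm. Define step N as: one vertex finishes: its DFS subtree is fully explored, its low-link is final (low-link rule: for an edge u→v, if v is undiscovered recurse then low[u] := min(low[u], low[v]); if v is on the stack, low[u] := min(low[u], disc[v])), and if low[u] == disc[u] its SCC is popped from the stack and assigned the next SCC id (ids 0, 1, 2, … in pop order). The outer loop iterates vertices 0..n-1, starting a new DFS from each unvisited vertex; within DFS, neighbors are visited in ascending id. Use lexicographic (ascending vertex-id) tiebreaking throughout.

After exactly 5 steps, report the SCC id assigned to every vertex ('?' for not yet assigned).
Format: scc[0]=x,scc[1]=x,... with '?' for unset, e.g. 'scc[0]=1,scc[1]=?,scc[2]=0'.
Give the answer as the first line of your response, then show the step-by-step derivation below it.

scc[0]=2,scc[1]=3,scc[2]=0,scc[3]=2,scc[4]=1

step 1: low=(low[0]=0,low[1]=?,low[2]=2,low[3]=0,low[4]=?); scc=(scc[0]=?,scc[1]=?,scc[2]=0,scc[3]=?,scc[4]=?)
step 2: low=(low[0]=0,low[1]=?,low[2]=2,low[3]=0,low[4]=3); scc=(scc[0]=?,scc[1]=?,scc[2]=0,scc[3]=?,scc[4]=1)
step 3: low=(low[0]=0,low[1]=?,low[2]=2,low[3]=0,low[4]=3); scc=(scc[0]=?,scc[1]=?,scc[2]=0,scc[3]=?,scc[4]=1)
step 4: low=(low[0]=0,low[1]=?,low[2]=2,low[3]=0,low[4]=3); scc=(scc[0]=2,scc[1]=?,scc[2]=0,scc[3]=2,scc[4]=1)
step 5: low=(low[0]=0,low[1]=4,low[2]=2,low[3]=0,low[4]=3); scc=(scc[0]=2,scc[1]=3,scc[2]=0,scc[3]=2,scc[4]=1)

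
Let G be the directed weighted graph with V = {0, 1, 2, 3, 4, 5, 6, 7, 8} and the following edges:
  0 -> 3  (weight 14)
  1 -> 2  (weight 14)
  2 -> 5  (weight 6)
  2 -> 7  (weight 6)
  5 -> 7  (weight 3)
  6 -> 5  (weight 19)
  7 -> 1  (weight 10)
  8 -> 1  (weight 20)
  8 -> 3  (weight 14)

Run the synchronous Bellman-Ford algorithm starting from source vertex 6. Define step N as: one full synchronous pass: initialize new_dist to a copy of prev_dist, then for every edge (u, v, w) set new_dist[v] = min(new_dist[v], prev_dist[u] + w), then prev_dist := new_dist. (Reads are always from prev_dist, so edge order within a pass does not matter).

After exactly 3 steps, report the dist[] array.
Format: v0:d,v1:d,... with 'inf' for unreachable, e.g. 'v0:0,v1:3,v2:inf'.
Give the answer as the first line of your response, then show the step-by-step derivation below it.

v0:inf,v1:32,v2:inf,v3:inf,v4:inf,v5:19,v6:0,v7:22,v8:inf

step 1: dist = v0:inf,v1:inf,v2:inf,v3:inf,v4:inf,v5:19,v6:0,v7:inf,v8:inf
step 2: dist = v0:inf,v1:inf,v2:inf,v3:inf,v4:inf,v5:19,v6:0,v7:22,v8:inf
step 3: dist = v0:inf,v1:32,v2:inf,v3:inf,v4:inf,v5:19,v6:0,v7:22,v8:inf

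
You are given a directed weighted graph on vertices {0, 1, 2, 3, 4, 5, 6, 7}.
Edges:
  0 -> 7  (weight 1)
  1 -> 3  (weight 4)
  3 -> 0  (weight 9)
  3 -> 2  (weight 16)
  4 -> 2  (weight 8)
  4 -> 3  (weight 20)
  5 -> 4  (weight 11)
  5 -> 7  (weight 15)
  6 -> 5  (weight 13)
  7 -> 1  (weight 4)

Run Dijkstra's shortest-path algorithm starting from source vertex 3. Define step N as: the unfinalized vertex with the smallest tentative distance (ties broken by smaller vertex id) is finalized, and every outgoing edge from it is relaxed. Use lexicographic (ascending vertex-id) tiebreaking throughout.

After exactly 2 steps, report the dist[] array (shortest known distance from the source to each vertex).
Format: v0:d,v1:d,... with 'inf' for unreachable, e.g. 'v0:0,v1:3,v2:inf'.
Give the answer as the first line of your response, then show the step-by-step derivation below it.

v0:9,v1:inf,v2:16,v3:0,v4:inf,v5:inf,v6:inf,v7:10

step 1: dist = v0:9,v1:inf,v2:16,v3:0,v4:inf,v5:inf,v6:inf,v7:inf
step 2: dist = v0:9,v1:inf,v2:16,v3:0,v4:inf,v5:inf,v6:inf,v7:10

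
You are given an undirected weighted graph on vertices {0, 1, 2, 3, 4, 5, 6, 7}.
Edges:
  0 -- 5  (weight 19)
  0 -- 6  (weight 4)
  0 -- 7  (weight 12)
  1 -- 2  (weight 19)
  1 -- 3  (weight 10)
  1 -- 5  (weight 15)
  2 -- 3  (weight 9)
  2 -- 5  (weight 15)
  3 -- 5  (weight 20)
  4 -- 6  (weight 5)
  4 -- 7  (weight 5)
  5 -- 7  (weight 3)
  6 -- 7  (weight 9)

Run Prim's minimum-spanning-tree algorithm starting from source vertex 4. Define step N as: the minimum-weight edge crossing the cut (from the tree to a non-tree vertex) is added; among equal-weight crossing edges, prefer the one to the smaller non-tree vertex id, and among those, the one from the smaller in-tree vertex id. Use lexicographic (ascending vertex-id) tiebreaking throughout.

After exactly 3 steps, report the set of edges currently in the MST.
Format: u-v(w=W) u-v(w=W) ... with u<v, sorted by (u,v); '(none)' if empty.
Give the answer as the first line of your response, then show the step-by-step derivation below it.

0-6(w=4) 4-6(w=5) 4-7(w=5)

step 1: add edge 4-6 (w=5); MST = {4-6(w=5)}
step 2: add edge 0-6 (w=4); MST = {0-6(w=4) 4-6(w=5)}
step 3: add edge 4-7 (w=5); MST = {0-6(w=4) 4-6(w=5) 4-7(w=5)}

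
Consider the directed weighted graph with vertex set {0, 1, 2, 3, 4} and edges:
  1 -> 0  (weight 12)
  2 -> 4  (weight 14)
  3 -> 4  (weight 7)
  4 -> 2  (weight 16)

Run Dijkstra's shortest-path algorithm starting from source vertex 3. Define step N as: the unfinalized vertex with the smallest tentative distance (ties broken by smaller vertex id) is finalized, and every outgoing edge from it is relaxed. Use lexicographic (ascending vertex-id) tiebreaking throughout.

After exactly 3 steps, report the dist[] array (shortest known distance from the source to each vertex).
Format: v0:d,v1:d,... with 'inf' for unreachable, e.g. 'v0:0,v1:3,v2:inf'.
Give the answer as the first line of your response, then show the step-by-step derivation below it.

v0:inf,v1:inf,v2:23,v3:0,v4:7

step 1: dist = v0:inf,v1:inf,v2:inf,v3:0,v4:7
step 2: dist = v0:inf,v1:inf,v2:23,v3:0,v4:7
step 3: dist = v0:inf,v1:inf,v2:23,v3:0,v4:7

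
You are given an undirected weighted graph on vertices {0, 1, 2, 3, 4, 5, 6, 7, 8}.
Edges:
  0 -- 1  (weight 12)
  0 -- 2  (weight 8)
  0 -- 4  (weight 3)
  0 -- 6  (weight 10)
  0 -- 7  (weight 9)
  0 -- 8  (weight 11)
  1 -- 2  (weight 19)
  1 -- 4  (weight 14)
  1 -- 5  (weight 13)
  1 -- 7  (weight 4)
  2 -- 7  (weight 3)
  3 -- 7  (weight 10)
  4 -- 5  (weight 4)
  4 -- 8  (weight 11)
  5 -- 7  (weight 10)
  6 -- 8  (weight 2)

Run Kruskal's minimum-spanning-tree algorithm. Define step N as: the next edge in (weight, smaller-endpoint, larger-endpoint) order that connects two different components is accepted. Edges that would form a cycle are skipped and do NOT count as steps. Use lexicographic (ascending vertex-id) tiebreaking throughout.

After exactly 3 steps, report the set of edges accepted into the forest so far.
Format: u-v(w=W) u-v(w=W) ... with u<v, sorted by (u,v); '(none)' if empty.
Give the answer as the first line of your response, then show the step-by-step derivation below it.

0-4(w=3) 2-7(w=3) 6-8(w=2)

step 1: add edge 6-8 (w=2); MST = {6-8(w=2)}
step 2: add edge 0-4 (w=3); MST = {0-4(w=3) 6-8(w=2)}
step 3: add edge 2-7 (w=3); MST = {0-4(w=3) 2-7(w=3) 6-8(w=2)}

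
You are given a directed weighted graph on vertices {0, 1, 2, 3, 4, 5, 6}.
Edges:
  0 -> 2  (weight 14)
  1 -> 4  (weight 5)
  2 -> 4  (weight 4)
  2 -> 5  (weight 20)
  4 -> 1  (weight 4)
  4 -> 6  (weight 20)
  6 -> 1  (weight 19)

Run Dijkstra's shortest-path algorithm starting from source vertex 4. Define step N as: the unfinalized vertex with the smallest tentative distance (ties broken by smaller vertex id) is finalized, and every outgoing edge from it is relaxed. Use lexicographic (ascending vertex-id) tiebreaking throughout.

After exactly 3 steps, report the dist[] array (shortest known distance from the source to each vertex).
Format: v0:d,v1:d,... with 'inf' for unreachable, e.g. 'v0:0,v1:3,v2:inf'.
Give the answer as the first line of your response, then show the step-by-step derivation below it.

v0:inf,v1:4,v2:inf,v3:inf,v4:0,v5:inf,v6:20

step 1: dist = v0:inf,v1:4,v2:inf,v3:inf,v4:0,v5:inf,v6:20
step 2: dist = v0:inf,v1:4,v2:inf,v3:inf,v4:0,v5:inf,v6:20
step 3: dist = v0:inf,v1:4,v2:inf,v3:inf,v4:0,v5:inf,v6:20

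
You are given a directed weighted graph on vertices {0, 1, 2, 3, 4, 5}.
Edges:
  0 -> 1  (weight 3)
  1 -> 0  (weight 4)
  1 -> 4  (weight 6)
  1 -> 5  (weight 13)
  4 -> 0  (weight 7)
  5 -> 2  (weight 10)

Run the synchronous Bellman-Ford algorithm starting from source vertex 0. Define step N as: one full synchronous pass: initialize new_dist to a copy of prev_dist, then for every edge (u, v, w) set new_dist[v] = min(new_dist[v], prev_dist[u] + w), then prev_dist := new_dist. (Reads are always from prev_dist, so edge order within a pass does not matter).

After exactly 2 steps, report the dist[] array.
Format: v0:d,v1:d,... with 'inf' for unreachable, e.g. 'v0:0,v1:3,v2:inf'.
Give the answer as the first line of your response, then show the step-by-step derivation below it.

v0:0,v1:3,v2:inf,v3:inf,v4:9,v5:16

step 1: dist = v0:0,v1:3,v2:inf,v3:inf,v4:inf,v5:inf
step 2: dist = v0:0,v1:3,v2:inf,v3:inf,v4:9,v5:16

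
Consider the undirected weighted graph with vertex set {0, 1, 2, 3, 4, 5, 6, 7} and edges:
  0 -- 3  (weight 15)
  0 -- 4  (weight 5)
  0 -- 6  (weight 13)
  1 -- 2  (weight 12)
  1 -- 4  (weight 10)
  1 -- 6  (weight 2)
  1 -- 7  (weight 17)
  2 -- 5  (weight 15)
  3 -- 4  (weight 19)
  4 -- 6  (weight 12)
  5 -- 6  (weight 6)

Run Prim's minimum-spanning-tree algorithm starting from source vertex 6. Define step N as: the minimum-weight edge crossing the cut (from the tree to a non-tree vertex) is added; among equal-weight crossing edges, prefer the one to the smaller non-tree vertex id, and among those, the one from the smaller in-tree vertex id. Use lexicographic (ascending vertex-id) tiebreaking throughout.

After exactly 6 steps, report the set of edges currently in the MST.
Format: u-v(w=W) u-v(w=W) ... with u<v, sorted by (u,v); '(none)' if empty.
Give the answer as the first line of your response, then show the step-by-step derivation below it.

0-3(w=15) 0-4(w=5) 1-2(w=12) 1-4(w=10) 1-6(w=2) 5-6(w=6)

step 1: add edge 1-6 (w=2); MST = {1-6(w=2)}
step 2: add edge 5-6 (w=6); MST = {1-6(w=2) 5-6(w=6)}
step 3: add edge 1-4 (w=10); MST = {1-4(w=10) 1-6(w=2) 5-6(w=6)}
step 4: add edge 0-4 (w=5); MST = {0-4(w=5) 1-4(w=10) 1-6(w=2) 5-6(w=6)}
step 5: add edge 1-2 (w=12); MST = {0-4(w=5) 1-2(w=12) 1-4(w=10) 1-6(w=2) 5-6(w=6)}
step 6: add edge 0-3 (w=15); MST = {0-3(w=15) 0-4(w=5) 1-2(w=12) 1-4(w=10) 1-6(w=2) 5-6(w=6)}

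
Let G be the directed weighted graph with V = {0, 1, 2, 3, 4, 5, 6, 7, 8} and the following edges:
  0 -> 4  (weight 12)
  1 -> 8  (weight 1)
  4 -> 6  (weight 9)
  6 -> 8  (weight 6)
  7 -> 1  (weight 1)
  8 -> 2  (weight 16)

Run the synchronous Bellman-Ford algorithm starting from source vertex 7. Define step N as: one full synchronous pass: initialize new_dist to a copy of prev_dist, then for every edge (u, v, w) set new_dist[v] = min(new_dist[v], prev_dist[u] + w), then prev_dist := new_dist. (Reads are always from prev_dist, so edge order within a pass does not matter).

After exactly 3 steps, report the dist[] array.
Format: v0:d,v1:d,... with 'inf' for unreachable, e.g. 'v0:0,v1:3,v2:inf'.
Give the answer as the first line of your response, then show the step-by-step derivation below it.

v0:inf,v1:1,v2:18,v3:inf,v4:inf,v5:inf,v6:inf,v7:0,v8:2

step 1: dist = v0:inf,v1:1,v2:inf,v3:inf,v4:inf,v5:inf,v6:inf,v7:0,v8:inf
step 2: dist = v0:inf,v1:1,v2:inf,v3:inf,v4:inf,v5:inf,v6:inf,v7:0,v8:2
step 3: dist = v0:inf,v1:1,v2:18,v3:inf,v4:inf,v5:inf,v6:inf,v7:0,v8:2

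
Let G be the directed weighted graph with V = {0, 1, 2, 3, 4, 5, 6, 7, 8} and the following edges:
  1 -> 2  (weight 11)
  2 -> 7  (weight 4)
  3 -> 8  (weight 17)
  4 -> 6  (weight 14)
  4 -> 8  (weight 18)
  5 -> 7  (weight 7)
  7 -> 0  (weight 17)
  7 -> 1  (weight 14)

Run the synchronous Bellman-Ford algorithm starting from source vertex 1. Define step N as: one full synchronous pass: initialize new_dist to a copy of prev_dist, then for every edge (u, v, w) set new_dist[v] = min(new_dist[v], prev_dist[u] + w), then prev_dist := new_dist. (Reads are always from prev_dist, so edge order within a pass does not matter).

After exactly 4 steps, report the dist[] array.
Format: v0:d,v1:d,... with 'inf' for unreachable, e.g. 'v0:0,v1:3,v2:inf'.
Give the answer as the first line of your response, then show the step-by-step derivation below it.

v0:32,v1:0,v2:11,v3:inf,v4:inf,v5:inf,v6:inf,v7:15,v8:inf

step 1: dist = v0:inf,v1:0,v2:11,v3:inf,v4:inf,v5:inf,v6:inf,v7:inf,v8:inf
step 2: dist = v0:inf,v1:0,v2:11,v3:inf,v4:inf,v5:inf,v6:inf,v7:15,v8:inf
step 3: dist = v0:32,v1:0,v2:11,v3:inf,v4:inf,v5:inf,v6:inf,v7:15,v8:inf
step 4: dist = v0:32,v1:0,v2:11,v3:inf,v4:inf,v5:inf,v6:inf,v7:15,v8:inf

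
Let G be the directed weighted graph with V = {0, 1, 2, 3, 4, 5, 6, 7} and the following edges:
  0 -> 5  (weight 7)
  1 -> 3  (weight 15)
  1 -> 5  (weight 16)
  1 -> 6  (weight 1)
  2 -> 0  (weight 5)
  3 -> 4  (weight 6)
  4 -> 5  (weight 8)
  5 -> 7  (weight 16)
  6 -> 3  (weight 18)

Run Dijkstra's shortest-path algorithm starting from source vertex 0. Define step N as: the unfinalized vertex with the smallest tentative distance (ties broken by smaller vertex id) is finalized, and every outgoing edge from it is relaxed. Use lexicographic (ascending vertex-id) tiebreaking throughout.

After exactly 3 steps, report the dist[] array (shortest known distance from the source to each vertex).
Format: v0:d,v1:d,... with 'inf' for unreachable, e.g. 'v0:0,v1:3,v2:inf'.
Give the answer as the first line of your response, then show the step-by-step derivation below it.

v0:0,v1:inf,v2:inf,v3:inf,v4:inf,v5:7,v6:inf,v7:23

step 1: dist = v0:0,v1:inf,v2:inf,v3:inf,v4:inf,v5:7,v6:inf,v7:inf
step 2: dist = v0:0,v1:inf,v2:inf,v3:inf,v4:inf,v5:7,v6:inf,v7:23
step 3: dist = v0:0,v1:inf,v2:inf,v3:inf,v4:inf,v5:7,v6:inf,v7:23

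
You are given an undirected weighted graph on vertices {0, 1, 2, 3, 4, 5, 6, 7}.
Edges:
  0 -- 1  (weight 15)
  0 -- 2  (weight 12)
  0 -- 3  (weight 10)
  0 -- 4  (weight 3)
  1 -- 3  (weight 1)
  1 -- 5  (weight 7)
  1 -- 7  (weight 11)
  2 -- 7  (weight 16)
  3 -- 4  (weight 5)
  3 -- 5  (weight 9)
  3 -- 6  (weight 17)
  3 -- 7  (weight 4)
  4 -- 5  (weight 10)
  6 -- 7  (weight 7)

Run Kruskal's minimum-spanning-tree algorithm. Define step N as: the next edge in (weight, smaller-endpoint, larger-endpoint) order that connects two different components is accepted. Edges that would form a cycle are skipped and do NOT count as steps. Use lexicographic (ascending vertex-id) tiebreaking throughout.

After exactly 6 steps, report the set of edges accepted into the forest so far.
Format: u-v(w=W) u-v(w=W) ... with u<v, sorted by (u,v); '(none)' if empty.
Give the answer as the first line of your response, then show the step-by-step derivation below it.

0-4(w=3) 1-3(w=1) 1-5(w=7) 3-4(w=5) 3-7(w=4) 6-7(w=7)

step 1: add edge 1-3 (w=1); MST = {1-3(w=1)}
step 2: add edge 0-4 (w=3); MST = {0-4(w=3) 1-3(w=1)}
step 3: add edge 3-7 (w=4); MST = {0-4(w=3) 1-3(w=1) 3-7(w=4)}
step 4: add edge 3-4 (w=5); MST = {0-4(w=3) 1-3(w=1) 3-4(w=5) 3-7(w=4)}
step 5: add edge 1-5 (w=7); MST = {0-4(w=3) 1-3(w=1) 1-5(w=7) 3-4(w=5) 3-7(w=4)}
step 6: add edge 6-7 (w=7); MST = {0-4(w=3) 1-3(w=1) 1-5(w=7) 3-4(w=5) 3-7(w=4) 6-7(w=7)}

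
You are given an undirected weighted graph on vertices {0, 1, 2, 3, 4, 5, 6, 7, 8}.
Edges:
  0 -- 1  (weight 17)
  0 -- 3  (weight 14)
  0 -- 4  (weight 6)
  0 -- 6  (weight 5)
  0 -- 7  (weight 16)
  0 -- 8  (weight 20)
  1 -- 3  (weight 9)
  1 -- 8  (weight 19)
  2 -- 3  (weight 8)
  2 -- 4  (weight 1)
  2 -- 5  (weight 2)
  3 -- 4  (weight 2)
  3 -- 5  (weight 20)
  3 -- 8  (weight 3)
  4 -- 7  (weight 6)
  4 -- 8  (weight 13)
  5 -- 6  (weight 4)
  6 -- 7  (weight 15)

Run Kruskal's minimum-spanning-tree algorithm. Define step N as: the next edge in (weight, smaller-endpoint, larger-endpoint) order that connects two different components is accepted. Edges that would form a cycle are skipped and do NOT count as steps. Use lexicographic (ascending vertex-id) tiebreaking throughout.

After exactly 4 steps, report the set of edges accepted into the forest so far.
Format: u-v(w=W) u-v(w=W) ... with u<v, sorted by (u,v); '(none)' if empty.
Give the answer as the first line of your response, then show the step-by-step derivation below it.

2-4(w=1) 2-5(w=2) 3-4(w=2) 3-8(w=3)

step 1: add edge 2-4 (w=1); MST = {2-4(w=1)}
step 2: add edge 2-5 (w=2); MST = {2-4(w=1) 2-5(w=2)}
step 3: add edge 3-4 (w=2); MST = {2-4(w=1) 2-5(w=2) 3-4(w=2)}
step 4: add edge 3-8 (w=3); MST = {2-4(w=1) 2-5(w=2) 3-4(w=2) 3-8(w=3)}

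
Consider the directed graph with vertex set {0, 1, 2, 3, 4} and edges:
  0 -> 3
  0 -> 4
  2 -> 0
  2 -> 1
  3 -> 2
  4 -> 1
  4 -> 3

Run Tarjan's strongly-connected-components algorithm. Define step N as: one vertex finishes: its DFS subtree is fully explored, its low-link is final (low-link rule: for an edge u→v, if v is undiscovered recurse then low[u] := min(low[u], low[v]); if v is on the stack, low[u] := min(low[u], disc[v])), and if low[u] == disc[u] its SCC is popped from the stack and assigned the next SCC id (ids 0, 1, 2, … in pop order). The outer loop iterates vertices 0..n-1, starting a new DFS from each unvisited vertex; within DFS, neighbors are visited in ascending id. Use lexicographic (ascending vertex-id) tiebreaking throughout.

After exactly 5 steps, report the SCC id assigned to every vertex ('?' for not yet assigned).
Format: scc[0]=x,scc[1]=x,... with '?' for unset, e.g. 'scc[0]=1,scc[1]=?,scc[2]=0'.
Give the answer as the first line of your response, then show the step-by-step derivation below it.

scc[0]=1,scc[1]=0,scc[2]=1,scc[3]=1,scc[4]=1

step 1: low=(low[0]=0,low[1]=3,low[2]=0,low[3]=1,low[4]=?); scc=(scc[0]=?,scc[1]=0,scc[2]=?,scc[3]=?,scc[4]=?)
step 2: low=(low[0]=0,low[1]=3,low[2]=0,low[3]=1,low[4]=?); scc=(scc[0]=?,scc[1]=0,scc[2]=?,scc[3]=?,scc[4]=?)
step 3: low=(low[0]=0,low[1]=3,low[2]=0,low[3]=0,low[4]=?); scc=(scc[0]=?,scc[1]=0,scc[2]=?,scc[3]=?,scc[4]=?)
step 4: low=(low[0]=0,low[1]=3,low[2]=0,low[3]=0,low[4]=1); scc=(scc[0]=?,scc[1]=0,scc[2]=?,scc[3]=?,scc[4]=?)
step 5: low=(low[0]=0,low[1]=3,low[2]=0,low[3]=0,low[4]=1); scc=(scc[0]=1,scc[1]=0,scc[2]=1,scc[3]=1,scc[4]=1)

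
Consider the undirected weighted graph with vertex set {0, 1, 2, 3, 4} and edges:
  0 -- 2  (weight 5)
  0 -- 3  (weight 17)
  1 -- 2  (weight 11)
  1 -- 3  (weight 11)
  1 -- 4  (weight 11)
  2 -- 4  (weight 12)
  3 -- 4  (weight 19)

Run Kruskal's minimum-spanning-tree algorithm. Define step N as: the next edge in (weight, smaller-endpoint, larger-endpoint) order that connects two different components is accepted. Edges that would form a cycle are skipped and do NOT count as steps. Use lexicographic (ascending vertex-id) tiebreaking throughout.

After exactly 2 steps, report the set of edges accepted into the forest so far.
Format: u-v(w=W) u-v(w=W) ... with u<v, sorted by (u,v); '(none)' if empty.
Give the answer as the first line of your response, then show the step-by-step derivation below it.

0-2(w=5) 1-2(w=11)

step 1: add edge 0-2 (w=5); MST = {0-2(w=5)}
step 2: add edge 1-2 (w=11); MST = {0-2(w=5) 1-2(w=11)}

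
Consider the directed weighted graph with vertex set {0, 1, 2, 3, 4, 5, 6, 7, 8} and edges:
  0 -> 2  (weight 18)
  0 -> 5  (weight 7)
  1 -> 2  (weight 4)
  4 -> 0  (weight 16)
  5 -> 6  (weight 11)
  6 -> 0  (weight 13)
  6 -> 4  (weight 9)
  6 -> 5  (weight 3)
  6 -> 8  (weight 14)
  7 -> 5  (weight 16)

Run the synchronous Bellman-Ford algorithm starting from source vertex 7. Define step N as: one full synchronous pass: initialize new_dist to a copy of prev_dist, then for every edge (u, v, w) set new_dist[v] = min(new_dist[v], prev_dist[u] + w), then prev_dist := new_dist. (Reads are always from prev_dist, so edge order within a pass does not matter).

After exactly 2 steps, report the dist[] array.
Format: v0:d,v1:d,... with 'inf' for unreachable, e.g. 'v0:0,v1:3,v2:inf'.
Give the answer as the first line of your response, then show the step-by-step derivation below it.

v0:inf,v1:inf,v2:inf,v3:inf,v4:inf,v5:16,v6:27,v7:0,v8:inf

step 1: dist = v0:inf,v1:inf,v2:inf,v3:inf,v4:inf,v5:16,v6:inf,v7:0,v8:inf
step 2: dist = v0:inf,v1:inf,v2:inf,v3:inf,v4:inf,v5:16,v6:27,v7:0,v8:inf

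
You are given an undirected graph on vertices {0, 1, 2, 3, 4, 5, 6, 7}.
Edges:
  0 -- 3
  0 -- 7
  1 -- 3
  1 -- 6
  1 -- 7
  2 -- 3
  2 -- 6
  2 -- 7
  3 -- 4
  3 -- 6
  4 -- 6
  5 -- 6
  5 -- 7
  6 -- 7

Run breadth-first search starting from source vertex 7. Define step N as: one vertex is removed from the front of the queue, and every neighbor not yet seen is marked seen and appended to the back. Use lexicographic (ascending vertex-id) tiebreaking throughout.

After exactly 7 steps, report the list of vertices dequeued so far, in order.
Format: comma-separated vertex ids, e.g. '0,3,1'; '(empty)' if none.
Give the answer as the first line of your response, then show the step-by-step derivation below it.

7,0,1,2,5,6,3

step 1: dequeue 7; queue=[0,1,2,5,6]; order=7
step 2: dequeue 0; queue=[1,2,5,6,3]; order=7,0
step 3: dequeue 1; queue=[2,5,6,3]; order=7,0,1
step 4: dequeue 2; queue=[5,6,3]; order=7,0,1,2
step 5: dequeue 5; queue=[6,3]; order=7,0,1,2,5
step 6: dequeue 6; queue=[3,4]; order=7,0,1,2,5,6
step 7: dequeue 3; queue=[4]; order=7,0,1,2,5,6,3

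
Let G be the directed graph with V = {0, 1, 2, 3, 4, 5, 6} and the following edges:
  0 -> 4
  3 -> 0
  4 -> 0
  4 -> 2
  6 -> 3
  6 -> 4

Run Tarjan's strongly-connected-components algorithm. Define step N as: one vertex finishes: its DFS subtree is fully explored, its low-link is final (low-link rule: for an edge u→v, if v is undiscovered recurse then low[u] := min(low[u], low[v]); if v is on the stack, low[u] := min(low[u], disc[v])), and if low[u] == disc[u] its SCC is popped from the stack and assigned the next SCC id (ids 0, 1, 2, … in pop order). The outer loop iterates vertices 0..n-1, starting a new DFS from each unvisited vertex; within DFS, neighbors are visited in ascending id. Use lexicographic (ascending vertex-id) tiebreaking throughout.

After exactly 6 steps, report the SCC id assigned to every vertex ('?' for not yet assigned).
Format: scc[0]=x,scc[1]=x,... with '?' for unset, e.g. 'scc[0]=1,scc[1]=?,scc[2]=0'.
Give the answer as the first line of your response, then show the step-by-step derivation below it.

scc[0]=1,scc[1]=2,scc[2]=0,scc[3]=3,scc[4]=1,scc[5]=4,scc[6]=?

step 1: low=(low[0]=0,low[1]=?,low[2]=2,low[3]=?,low[4]=0,low[5]=?,low[6]=?); scc=(scc[0]=?,scc[1]=?,scc[2]=0,scc[3]=?,scc[4]=?,scc[5]=?,scc[6]=?)
step 2: low=(low[0]=0,low[1]=?,low[2]=2,low[3]=?,low[4]=0,low[5]=?,low[6]=?); scc=(scc[0]=?,scc[1]=?,scc[2]=0,scc[3]=?,scc[4]=?,scc[5]=?,scc[6]=?)
step 3: low=(low[0]=0,low[1]=?,low[2]=2,low[3]=?,low[4]=0,low[5]=?,low[6]=?); scc=(scc[0]=1,scc[1]=?,scc[2]=0,scc[3]=?,scc[4]=1,scc[5]=?,scc[6]=?)
step 4: low=(low[0]=0,low[1]=3,low[2]=2,low[3]=?,low[4]=0,low[5]=?,low[6]=?); scc=(scc[0]=1,scc[1]=2,scc[2]=0,scc[3]=?,scc[4]=1,scc[5]=?,scc[6]=?)
step 5: low=(low[0]=0,low[1]=3,low[2]=2,low[3]=4,low[4]=0,low[5]=?,low[6]=?); scc=(scc[0]=1,scc[1]=2,scc[2]=0,scc[3]=3,scc[4]=1,scc[5]=?,scc[6]=?)
step 6: low=(low[0]=0,low[1]=3,low[2]=2,low[3]=4,low[4]=0,low[5]=5,low[6]=?); scc=(scc[0]=1,scc[1]=2,scc[2]=0,scc[3]=3,scc[4]=1,scc[5]=4,scc[6]=?)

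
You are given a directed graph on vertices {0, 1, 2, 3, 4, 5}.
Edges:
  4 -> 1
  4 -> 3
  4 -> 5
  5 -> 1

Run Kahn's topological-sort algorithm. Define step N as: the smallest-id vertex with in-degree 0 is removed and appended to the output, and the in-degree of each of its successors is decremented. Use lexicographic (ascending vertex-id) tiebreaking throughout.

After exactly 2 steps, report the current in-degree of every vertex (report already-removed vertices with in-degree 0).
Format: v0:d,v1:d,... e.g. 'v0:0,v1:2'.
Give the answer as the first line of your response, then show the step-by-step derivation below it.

v0:0,v1:2,v2:0,v3:1,v4:0,v5:1

step 1: output 0; order=[0]; indeg=(0,2,0,1,0,1)
step 2: output 2; order=[0,2]; indeg=(0,2,0,1,0,1)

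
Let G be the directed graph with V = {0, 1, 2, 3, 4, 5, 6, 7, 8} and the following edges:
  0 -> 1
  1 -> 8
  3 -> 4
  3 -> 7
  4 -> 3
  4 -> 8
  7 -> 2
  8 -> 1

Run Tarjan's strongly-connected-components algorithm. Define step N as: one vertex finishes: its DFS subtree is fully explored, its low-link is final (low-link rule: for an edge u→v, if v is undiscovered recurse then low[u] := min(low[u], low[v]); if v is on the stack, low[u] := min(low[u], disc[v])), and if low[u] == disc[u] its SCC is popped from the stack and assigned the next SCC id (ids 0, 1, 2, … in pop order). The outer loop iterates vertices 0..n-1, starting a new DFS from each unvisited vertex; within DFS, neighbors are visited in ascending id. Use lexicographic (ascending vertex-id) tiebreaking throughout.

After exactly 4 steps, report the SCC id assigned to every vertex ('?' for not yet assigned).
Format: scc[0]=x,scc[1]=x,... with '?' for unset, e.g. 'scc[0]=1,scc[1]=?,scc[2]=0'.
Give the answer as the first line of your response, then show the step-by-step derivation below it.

scc[0]=1,scc[1]=0,scc[2]=2,scc[3]=?,scc[4]=?,scc[5]=?,scc[6]=?,scc[7]=?,scc[8]=0

step 1: low=(low[0]=0,low[1]=1,low[2]=?,low[3]=?,low[4]=?,low[5]=?,low[6]=?,low[7]=?,low[8]=1); scc=(scc[0]=?,scc[1]=?,scc[2]=?,scc[3]=?,scc[4]=?,scc[5]=?,scc[6]=?,scc[7]=?,scc[8]=?)
step 2: low=(low[0]=0,low[1]=1,low[2]=?,low[3]=?,low[4]=?,low[5]=?,low[6]=?,low[7]=?,low[8]=1); scc=(scc[0]=?,scc[1]=0,scc[2]=?,scc[3]=?,scc[4]=?,scc[5]=?,scc[6]=?,scc[7]=?,scc[8]=0)
step 3: low=(low[0]=0,low[1]=1,low[2]=?,low[3]=?,low[4]=?,low[5]=?,low[6]=?,low[7]=?,low[8]=1); scc=(scc[0]=1,scc[1]=0,scc[2]=?,scc[3]=?,scc[4]=?,scc[5]=?,scc[6]=?,scc[7]=?,scc[8]=0)
step 4: low=(low[0]=0,low[1]=1,low[2]=3,low[3]=?,low[4]=?,low[5]=?,low[6]=?,low[7]=?,low[8]=1); scc=(scc[0]=1,scc[1]=0,scc[2]=2,scc[3]=?,scc[4]=?,scc[5]=?,scc[6]=?,scc[7]=?,scc[8]=0)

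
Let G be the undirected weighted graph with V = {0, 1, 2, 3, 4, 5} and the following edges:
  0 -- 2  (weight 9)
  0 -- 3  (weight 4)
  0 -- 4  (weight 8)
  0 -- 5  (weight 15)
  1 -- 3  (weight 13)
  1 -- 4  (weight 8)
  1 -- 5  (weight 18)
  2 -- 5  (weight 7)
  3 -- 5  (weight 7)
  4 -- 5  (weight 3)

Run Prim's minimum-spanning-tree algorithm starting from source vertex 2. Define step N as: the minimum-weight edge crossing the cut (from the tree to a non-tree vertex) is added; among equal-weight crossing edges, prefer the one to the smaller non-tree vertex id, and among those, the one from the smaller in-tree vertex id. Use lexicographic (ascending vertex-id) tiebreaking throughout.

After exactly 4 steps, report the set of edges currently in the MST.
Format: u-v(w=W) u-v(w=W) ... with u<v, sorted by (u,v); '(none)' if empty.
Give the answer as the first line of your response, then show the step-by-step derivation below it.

0-3(w=4) 2-5(w=7) 3-5(w=7) 4-5(w=3)

step 1: add edge 2-5 (w=7); MST = {2-5(w=7)}
step 2: add edge 4-5 (w=3); MST = {2-5(w=7) 4-5(w=3)}
step 3: add edge 3-5 (w=7); MST = {2-5(w=7) 3-5(w=7) 4-5(w=3)}
step 4: add edge 0-3 (w=4); MST = {0-3(w=4) 2-5(w=7) 3-5(w=7) 4-5(w=3)}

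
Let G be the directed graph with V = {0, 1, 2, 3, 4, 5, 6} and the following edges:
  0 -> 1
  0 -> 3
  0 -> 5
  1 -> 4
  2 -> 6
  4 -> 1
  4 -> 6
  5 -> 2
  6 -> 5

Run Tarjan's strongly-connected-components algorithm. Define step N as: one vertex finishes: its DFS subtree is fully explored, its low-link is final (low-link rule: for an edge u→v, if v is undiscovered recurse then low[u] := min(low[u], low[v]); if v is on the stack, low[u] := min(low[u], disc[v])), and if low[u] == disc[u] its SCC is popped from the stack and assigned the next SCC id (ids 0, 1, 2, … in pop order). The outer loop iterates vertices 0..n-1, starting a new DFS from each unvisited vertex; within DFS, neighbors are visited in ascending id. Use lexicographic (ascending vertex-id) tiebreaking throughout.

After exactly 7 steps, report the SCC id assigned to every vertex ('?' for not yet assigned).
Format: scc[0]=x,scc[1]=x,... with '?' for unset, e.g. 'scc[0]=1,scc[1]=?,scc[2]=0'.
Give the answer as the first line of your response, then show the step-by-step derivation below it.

scc[0]=3,scc[1]=1,scc[2]=0,scc[3]=2,scc[4]=1,scc[5]=0,scc[6]=0

step 1: low=(low[0]=0,low[1]=1,low[2]=3,low[3]=?,low[4]=1,low[5]=4,low[6]=3); scc=(scc[0]=?,scc[1]=?,scc[2]=?,scc[3]=?,scc[4]=?,scc[5]=?,scc[6]=?)
step 2: low=(low[0]=0,low[1]=1,low[2]=3,low[3]=?,low[4]=1,low[5]=3,low[6]=3); scc=(scc[0]=?,scc[1]=?,scc[2]=?,scc[3]=?,scc[4]=?,scc[5]=?,scc[6]=?)
step 3: low=(low[0]=0,low[1]=1,low[2]=3,low[3]=?,low[4]=1,low[5]=3,low[6]=3); scc=(scc[0]=?,scc[1]=?,scc[2]=0,scc[3]=?,scc[4]=?,scc[5]=0,scc[6]=0)
step 4: low=(low[0]=0,low[1]=1,low[2]=3,low[3]=?,low[4]=1,low[5]=3,low[6]=3); scc=(scc[0]=?,scc[1]=?,scc[2]=0,scc[3]=?,scc[4]=?,scc[5]=0,scc[6]=0)
step 5: low=(low[0]=0,low[1]=1,low[2]=3,low[3]=?,low[4]=1,low[5]=3,low[6]=3); scc=(scc[0]=?,scc[1]=1,scc[2]=0,scc[3]=?,scc[4]=1,scc[5]=0,scc[6]=0)
step 6: low=(low[0]=0,low[1]=1,low[2]=3,low[3]=6,low[4]=1,low[5]=3,low[6]=3); scc=(scc[0]=?,scc[1]=1,scc[2]=0,scc[3]=2,scc[4]=1,scc[5]=0,scc[6]=0)
step 7: low=(low[0]=0,low[1]=1,low[2]=3,low[3]=6,low[4]=1,low[5]=3,low[6]=3); scc=(scc[0]=3,scc[1]=1,scc[2]=0,scc[3]=2,scc[4]=1,scc[5]=0,scc[6]=0)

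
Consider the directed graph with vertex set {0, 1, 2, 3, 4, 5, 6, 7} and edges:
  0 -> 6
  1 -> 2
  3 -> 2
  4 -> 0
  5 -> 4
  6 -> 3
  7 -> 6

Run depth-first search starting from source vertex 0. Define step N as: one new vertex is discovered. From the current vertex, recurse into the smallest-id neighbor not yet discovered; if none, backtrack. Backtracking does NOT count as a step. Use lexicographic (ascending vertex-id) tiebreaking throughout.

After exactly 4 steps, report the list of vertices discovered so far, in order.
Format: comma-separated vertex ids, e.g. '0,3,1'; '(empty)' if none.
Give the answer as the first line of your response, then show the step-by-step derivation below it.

0,6,3,2

step 1: discover 0; path=0; order=0
step 2: discover 6; path=0>6; order=0,6
step 3: discover 3; path=0>6>3; order=0,6,3
step 4: discover 2; path=0>6>3>2; order=0,6,3,2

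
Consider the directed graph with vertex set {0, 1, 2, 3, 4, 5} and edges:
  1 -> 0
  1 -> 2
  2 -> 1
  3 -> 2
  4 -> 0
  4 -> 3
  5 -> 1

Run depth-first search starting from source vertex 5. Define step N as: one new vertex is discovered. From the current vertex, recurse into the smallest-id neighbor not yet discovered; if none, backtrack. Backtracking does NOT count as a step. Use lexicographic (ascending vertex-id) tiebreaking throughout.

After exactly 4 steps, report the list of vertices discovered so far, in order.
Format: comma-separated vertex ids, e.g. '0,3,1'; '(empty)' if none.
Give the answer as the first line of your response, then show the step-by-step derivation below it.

5,1,0,2

step 1: discover 5; path=5; order=5
step 2: discover 1; path=5>1; order=5,1
step 3: discover 0; path=5>1>0; order=5,1,0
step 4: discover 2; path=5>1>2; order=5,1,0,2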